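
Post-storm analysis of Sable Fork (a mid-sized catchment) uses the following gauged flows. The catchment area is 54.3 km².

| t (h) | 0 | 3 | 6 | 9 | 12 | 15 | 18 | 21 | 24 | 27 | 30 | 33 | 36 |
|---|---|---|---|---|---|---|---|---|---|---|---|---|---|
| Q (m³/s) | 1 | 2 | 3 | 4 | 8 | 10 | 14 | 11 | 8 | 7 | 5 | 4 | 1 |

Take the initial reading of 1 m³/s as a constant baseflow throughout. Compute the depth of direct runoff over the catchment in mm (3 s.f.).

Direct runoff: 0.0, 1.0, 2.0, 3.0, 7.0, 9.0, 13.0, 10.0, 7.0, 6.0, 4.0, 3.0, 0.0 m³/s; ΣQ_DR = 65.00 m³/s.
V = ΣQ_DR · Δt = 65.00 × 10800 s = 7.020 × 10^5 m³.
Over A = 54.3 km², depth = V / A = 12.9 mm.

d ≈ 12.9 mm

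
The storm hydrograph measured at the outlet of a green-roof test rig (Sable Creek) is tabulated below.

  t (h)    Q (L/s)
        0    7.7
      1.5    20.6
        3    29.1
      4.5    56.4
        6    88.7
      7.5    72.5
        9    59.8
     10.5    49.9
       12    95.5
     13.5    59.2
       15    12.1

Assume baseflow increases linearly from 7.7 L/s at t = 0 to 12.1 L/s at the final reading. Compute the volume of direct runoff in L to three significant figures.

V ≈ 2.39 × 10^6 L

Direct-runoff ordinates (Q − Q_b): 0.00, 12.46, 20.52, 47.38, 79.24, 62.60, 49.46, 39.12, 84.28, 47.54, 0.00 L/s.
ΣQ_DR = 442.6 L/s.
With Δt = 1.5 h = 5400 s, V = ΣQ_DR · Δt = 442.6 × 5400 = 2.39 × 10^6 L.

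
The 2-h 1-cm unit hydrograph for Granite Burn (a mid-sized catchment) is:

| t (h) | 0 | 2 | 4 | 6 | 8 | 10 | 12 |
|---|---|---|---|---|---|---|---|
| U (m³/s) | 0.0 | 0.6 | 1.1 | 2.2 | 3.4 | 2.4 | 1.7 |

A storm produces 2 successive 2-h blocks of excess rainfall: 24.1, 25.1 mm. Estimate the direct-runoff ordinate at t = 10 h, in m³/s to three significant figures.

Q ≈ 14.3 m³/s

By discrete convolution, Q_j = Σ (P_i / 10 mm) · U_{j−i}.
At t = 10 h (j=5): Q = (24.1/10)·2.4 + (25.1/10)·3.4 = 14.3 m³/s.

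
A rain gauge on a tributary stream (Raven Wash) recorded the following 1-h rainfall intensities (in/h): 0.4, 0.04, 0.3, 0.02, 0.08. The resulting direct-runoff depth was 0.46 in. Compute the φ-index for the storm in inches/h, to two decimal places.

Only the 2 blocks with intensity above φ contribute runoff: 0.4, 0.3 in/h.
Σ(I−φ)·Δt = d  ⇒  (0.4+0.3 − 2φ)·1 = 0.46
φ = (0.7000 − 0.46/1) / 2 = 0.12 in/h.

φ ≈ 0.12 in/h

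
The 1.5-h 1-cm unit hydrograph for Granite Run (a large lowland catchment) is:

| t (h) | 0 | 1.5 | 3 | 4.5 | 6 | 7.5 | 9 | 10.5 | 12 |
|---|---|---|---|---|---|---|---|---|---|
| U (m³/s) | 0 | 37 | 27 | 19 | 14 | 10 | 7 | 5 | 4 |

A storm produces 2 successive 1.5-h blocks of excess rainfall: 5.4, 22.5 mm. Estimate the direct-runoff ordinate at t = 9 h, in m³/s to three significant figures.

By discrete convolution, Q_j = Σ (P_i / 10 mm) · U_{j−i}.
At t = 9 h (j=6): Q = (5.4/10)·7 + (22.5/10)·10 = 26.3 m³/s.

Q ≈ 26.3 m³/s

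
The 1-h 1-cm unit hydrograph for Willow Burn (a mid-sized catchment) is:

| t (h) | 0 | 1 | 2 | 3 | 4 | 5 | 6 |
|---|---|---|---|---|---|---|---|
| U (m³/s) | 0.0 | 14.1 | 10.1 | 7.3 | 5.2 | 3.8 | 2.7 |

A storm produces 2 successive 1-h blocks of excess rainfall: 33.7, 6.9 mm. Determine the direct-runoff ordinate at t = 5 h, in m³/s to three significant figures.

By discrete convolution, Q_j = Σ (P_i / 10 mm) · U_{j−i}.
At t = 5 h (j=5): Q = (33.7/10)·3.8 + (6.9/10)·5.2 = 16.4 m³/s.

Q ≈ 16.4 m³/s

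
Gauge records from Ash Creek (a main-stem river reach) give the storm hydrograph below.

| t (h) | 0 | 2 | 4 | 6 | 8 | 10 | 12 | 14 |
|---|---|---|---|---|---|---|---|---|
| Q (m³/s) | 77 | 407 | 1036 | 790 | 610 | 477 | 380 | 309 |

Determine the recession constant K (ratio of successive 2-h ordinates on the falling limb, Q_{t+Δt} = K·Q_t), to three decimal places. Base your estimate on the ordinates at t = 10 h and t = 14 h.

Using the recession-limb readings at t = 10 h and t = 14 h: Q falls from 477 to 309 m³/s over 2 intervals.
K = (Q₂/Q₁)^(1/2) = (309/477)^(1/2) = 0.805.

K ≈ 0.805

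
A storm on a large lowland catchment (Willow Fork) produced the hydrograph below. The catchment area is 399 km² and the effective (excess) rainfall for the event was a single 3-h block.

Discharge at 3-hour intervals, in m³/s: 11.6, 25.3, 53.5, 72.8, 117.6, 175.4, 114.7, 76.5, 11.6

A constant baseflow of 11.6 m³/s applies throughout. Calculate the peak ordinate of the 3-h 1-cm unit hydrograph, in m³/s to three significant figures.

Direct runoff: 0.0, 13.7, 41.9, 61.2, 106.0, 163.8, 103.1, 64.9, 0.0 m³/s; ΣQ_DR = 554.6 m³/s, peak = 163.8 m³/s.
Runoff depth d = ΣQ_DR·Δt / A = 554.6 × 10800 / (399 km²) = 15.01 mm.
The 1-cm UH is the DRH scaled by (10 mm)/d, so U_p = 163.8 × 10/15.01 = 109 m³/s.

U_p ≈ 109 m³/s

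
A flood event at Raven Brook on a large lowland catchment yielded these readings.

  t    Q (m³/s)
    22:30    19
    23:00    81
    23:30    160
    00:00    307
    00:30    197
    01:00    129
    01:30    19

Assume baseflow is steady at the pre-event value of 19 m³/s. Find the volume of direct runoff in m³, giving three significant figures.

V ≈ 1.40 × 10^6 m³

Direct-runoff ordinates (Q − Q_b): 0.0, 62.0, 141.0, 288.0, 178.0, 110.0, 0.0 m³/s.
ΣQ_DR = 779.0 m³/s.
With Δt = 0.5 h = 1800 s, V = ΣQ_DR · Δt = 779.0 × 1800 = 1.40 × 10^6 m³.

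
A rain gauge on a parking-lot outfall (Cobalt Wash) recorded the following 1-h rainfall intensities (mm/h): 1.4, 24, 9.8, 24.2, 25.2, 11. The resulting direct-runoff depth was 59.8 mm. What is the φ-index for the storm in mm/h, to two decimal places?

φ ≈ 6.88 mm/h

Only the 5 blocks with intensity above φ contribute runoff: 24, 9.8, 24.2, 25.2, 11 mm/h.
Σ(I−φ)·Δt = d  ⇒  (24+9.8+24.2+25.2+11 − 5φ)·1 = 59.8
φ = (94.20 − 59.8/1) / 5 = 6.88 mm/h.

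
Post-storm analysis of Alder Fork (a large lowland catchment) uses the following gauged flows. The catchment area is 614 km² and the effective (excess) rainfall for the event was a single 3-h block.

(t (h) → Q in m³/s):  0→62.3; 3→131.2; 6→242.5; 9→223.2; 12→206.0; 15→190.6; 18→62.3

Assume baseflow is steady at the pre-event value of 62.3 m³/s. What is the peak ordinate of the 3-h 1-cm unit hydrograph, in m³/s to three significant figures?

U_p ≈ 150 m³/s

Direct runoff: 0.0, 68.9, 180.2, 160.9, 143.7, 128.3, 0.0 m³/s; ΣQ_DR = 682.0 m³/s, peak = 180.2 m³/s.
Runoff depth d = ΣQ_DR·Δt / A = 682.0 × 10800 / (614 km²) = 12.00 mm.
The 1-cm UH is the DRH scaled by (10 mm)/d, so U_p = 180.2 × 10/12.00 = 150 m³/s.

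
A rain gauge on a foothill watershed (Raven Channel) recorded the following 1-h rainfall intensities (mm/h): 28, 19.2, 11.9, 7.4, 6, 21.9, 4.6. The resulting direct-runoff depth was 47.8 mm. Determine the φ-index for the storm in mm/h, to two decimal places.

φ ≈ 8.30 mm/h

Only the 4 blocks with intensity above φ contribute runoff: 28, 19.2, 11.9, 21.9 mm/h.
Σ(I−φ)·Δt = d  ⇒  (28+19.2+11.9+21.9 − 4φ)·1 = 47.8
φ = (81.00 − 47.8/1) / 4 = 8.30 mm/h.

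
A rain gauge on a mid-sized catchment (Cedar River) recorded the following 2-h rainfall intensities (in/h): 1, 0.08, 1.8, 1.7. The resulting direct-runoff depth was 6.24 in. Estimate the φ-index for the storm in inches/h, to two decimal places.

Only the 3 blocks with intensity above φ contribute runoff: 1, 1.8, 1.7 in/h.
Σ(I−φ)·Δt = d  ⇒  (1+1.8+1.7 − 3φ)·2 = 6.24
φ = (4.500 − 6.24/2) / 3 = 0.46 in/h.

φ ≈ 0.46 in/h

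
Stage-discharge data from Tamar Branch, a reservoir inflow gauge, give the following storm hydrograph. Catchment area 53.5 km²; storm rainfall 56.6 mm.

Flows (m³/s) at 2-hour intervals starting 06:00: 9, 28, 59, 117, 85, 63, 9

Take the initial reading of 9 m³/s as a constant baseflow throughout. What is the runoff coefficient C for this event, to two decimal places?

C ≈ 0.73

ΣQ_DR = 307.0 m³/s; V = ΣQ_DR·Δt = 2.210 × 10^6 m³.
Runoff depth d = V / A = 41.32 mm.
C = d / P = 41.32 / 56.6 = 0.73.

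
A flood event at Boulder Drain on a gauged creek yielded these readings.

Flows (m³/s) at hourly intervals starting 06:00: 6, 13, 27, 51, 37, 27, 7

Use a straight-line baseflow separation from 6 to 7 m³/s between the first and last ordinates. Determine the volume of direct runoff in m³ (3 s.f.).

Direct-runoff ordinates (Q − Q_b): 0.00, 6.83, 20.67, 44.50, 30.33, 20.17, 0.00 m³/s.
ΣQ_DR = 122.5 m³/s.
With Δt = 1 h = 3600 s, V = ΣQ_DR · Δt = 122.5 × 3600 = 4.41 × 10^5 m³.

V ≈ 4.41 × 10^5 m³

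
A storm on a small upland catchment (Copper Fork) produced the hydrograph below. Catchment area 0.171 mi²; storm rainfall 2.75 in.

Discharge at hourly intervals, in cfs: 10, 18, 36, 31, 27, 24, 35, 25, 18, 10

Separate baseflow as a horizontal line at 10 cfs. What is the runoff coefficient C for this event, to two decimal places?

ΣQ_DR = 134.0 cfs; V = ΣQ_DR·Δt = 4.824 × 10^5 ft³.
Runoff depth d = V / A = 1.214 in.
C = d / P = 1.214 / 2.75 = 0.44.

C ≈ 0.44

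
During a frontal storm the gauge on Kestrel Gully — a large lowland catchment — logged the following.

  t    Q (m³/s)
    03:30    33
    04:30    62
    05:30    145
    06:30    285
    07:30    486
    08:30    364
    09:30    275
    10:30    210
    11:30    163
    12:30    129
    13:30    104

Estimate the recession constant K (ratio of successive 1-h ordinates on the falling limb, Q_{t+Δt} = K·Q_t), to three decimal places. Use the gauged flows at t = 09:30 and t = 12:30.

Using the recession-limb readings at t = 09:30 and t = 12:30: Q falls from 275 to 129 m³/s over 3 intervals.
K = (Q₂/Q₁)^(1/3) = (129/275)^(1/3) = 0.777.

K ≈ 0.777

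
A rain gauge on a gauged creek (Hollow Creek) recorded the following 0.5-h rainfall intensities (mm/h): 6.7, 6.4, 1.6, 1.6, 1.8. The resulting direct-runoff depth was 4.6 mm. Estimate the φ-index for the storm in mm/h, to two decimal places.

φ ≈ 1.95 mm/h

Only the 2 blocks with intensity above φ contribute runoff: 6.7, 6.4 mm/h.
Σ(I−φ)·Δt = d  ⇒  (6.7+6.4 − 2φ)·0.5 = 4.6
φ = (13.10 − 4.6/0.5) / 2 = 1.95 mm/h.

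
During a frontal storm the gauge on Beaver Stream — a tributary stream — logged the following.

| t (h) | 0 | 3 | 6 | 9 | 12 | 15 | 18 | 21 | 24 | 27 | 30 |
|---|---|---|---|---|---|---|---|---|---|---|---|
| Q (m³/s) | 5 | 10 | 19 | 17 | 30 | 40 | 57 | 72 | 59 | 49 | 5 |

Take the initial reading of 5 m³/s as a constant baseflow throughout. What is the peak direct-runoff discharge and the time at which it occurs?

Q_p = 67.0 m³/s at t = 21 h

Subtracting baseflow gives direct-runoff ordinates: 0.0, 5.0, 14.0, 12.0, 25.0, 35.0, 52.0, 67.0, 54.0, 44.0, 0.0 m³/s.
The maximum is 67.0 m³/s, occurring at the reading for t = 21 h.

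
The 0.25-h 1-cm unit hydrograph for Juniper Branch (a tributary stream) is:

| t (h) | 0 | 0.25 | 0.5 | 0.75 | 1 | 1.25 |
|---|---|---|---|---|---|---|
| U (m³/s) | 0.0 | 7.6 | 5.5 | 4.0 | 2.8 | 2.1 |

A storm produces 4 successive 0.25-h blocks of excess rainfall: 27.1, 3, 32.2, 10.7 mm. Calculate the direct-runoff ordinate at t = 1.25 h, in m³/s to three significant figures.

Q ≈ 25.3 m³/s

By discrete convolution, Q_j = Σ (P_i / 10 mm) · U_{j−i}.
At t = 1.25 h (j=5): Q = (27.1/10)·2.1 + (3/10)·2.8 + (32.2/10)·4.0 + (10.7/10)·5.5 = 25.3 m³/s.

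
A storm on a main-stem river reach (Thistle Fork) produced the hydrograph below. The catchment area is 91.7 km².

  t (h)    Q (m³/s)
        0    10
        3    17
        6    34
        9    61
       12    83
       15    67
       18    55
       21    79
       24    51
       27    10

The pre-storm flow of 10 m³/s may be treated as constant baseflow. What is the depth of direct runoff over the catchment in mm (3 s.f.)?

d ≈ 43.2 mm

Direct runoff: 0.0, 7.0, 24.0, 51.0, 73.0, 57.0, 45.0, 69.0, 41.0, 0.0 m³/s; ΣQ_DR = 367.0 m³/s.
V = ΣQ_DR · Δt = 367.0 × 10800 s = 3.964 × 10^6 m³.
Over A = 91.7 km², depth = V / A = 43.2 mm.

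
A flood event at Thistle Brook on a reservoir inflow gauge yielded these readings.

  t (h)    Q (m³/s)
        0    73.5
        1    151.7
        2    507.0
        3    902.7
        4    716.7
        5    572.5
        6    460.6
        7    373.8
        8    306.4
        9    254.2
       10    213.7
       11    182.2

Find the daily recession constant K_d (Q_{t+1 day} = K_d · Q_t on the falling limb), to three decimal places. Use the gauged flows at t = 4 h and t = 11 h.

Between t = 4 h and t = 11 h the flow falls from 716.7 to 182.2 m³/s over 7×1 h = 7 h.
Per-interval ratio K = (182.2/716.7)^(1/7) = 0.8223; K_d = K^(24/1) = 0.009.

K_d ≈ 0.009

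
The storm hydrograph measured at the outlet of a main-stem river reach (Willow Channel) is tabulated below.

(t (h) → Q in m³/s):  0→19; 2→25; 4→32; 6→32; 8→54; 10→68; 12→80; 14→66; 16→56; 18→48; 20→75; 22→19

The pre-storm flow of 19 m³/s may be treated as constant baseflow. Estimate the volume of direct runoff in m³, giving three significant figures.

Direct-runoff ordinates (Q − Q_b): 0.0, 6.0, 13.0, 13.0, 35.0, 49.0, 61.0, 47.0, 37.0, 29.0, 56.0, 0.0 m³/s.
ΣQ_DR = 346.0 m³/s.
With Δt = 2 h = 7200 s, V = ΣQ_DR · Δt = 346.0 × 7200 = 2.49 × 10^6 m³.

V ≈ 2.49 × 10^6 m³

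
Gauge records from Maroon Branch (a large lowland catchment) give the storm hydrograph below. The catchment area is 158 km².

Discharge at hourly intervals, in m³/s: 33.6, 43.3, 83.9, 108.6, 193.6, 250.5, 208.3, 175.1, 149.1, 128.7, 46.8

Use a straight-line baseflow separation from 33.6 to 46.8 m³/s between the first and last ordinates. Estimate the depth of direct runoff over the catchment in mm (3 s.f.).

Direct runoff: 0.00, 8.38, 47.66, 71.04, 154.72, 210.30, 166.78, 132.26, 104.94, 83.22, 0.00 m³/s; ΣQ_DR = 979.3 m³/s.
V = ΣQ_DR · Δt = 979.3 × 3600 s = 3.525 × 10^6 m³.
Over A = 158 km², depth = V / A = 22.3 mm.

d ≈ 22.3 mm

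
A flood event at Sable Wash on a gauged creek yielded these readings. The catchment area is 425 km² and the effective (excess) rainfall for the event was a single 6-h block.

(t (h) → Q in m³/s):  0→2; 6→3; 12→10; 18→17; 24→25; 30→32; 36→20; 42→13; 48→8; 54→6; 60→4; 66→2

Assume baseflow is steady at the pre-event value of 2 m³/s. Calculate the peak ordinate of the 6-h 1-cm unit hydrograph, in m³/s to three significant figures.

U_p ≈ 50.0 m³/s

Direct runoff: 0.0, 1.0, 8.0, 15.0, 23.0, 30.0, 18.0, 11.0, 6.0, 4.0, 2.0, 0.0 m³/s; ΣQ_DR = 118.0 m³/s, peak = 30.0 m³/s.
Runoff depth d = ΣQ_DR·Δt / A = 118.0 × 21600 / (425 km²) = 5.997 mm.
The 1-cm UH is the DRH scaled by (10 mm)/d, so U_p = 30.0 × 10/5.997 = 50.0 m³/s.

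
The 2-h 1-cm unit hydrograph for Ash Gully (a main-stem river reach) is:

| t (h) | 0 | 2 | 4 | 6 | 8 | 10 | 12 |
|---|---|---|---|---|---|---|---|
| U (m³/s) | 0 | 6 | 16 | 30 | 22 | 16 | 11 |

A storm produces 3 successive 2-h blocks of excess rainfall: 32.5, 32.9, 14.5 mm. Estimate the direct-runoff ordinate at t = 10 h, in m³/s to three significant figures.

By discrete convolution, Q_j = Σ (P_i / 10 mm) · U_{j−i}.
At t = 10 h (j=5): Q = (32.5/10)·16 + (32.9/10)·22 + (14.5/10)·30 = 168 m³/s.

Q ≈ 168 m³/s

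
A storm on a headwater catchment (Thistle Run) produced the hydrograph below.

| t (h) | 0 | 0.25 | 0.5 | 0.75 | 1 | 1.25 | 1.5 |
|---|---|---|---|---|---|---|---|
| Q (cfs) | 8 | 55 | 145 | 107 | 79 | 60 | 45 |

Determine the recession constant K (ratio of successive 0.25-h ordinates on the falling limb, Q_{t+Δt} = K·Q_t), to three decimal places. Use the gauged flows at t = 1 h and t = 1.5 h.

K ≈ 0.755

Using the recession-limb readings at t = 1 h and t = 1.5 h: Q falls from 79 to 45 cfs over 2 intervals.
K = (Q₂/Q₁)^(1/2) = (45/79)^(1/2) = 0.755.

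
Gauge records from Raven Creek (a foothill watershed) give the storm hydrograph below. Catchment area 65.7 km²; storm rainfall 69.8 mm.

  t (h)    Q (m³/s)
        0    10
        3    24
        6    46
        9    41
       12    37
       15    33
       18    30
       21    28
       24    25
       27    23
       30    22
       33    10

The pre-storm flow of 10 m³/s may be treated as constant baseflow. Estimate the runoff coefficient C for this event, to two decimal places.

C ≈ 0.49

ΣQ_DR = 209.0 m³/s; V = ΣQ_DR·Δt = 2.257 × 10^6 m³.
Runoff depth d = V / A = 34.36 mm.
C = d / P = 34.36 / 69.8 = 0.49.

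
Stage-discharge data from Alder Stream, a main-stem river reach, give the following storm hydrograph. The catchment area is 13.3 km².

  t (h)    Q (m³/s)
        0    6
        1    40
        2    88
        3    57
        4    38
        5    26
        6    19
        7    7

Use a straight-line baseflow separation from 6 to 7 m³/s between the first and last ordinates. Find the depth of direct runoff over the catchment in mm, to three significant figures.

d ≈ 62.0 mm

Direct runoff: 0.00, 33.86, 81.71, 50.57, 31.43, 19.29, 12.14, 0.00 m³/s; ΣQ_DR = 229.0 m³/s.
V = ΣQ_DR · Δt = 229.0 × 3600 s = 8.244 × 10^5 m³.
Over A = 13.3 km², depth = V / A = 62.0 mm.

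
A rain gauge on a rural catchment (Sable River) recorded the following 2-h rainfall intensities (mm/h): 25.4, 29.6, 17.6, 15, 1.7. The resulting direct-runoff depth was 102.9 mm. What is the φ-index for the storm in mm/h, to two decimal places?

φ ≈ 9.04 mm/h

Only the 4 blocks with intensity above φ contribute runoff: 25.4, 29.6, 17.6, 15 mm/h.
Σ(I−φ)·Δt = d  ⇒  (25.4+29.6+17.6+15 − 4φ)·2 = 102.9
φ = (87.60 − 102.9/2) / 4 = 9.04 mm/h.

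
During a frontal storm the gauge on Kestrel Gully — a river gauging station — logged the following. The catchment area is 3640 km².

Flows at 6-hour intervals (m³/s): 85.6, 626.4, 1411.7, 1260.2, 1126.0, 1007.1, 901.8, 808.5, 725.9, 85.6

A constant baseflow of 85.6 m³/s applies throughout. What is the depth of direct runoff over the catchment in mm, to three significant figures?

d ≈ 42.6 mm

Direct runoff: 0.0, 540.8, 1326.1, 1174.6, 1040.4, 921.5, 816.2, 722.9, 640.3, 0.0 m³/s; ΣQ_DR = 7183 m³/s.
V = ΣQ_DR · Δt = 7183 × 21600 s = 1.551 × 10^8 m³.
Over A = 3640 km², depth = V / A = 42.6 mm.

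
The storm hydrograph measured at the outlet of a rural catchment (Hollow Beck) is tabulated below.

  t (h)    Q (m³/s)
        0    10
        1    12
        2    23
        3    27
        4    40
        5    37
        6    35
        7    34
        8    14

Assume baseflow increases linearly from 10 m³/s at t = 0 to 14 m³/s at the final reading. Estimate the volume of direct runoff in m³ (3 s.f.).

Direct-runoff ordinates (Q − Q_b): 0.00, 1.50, 12.00, 15.50, 28.00, 24.50, 22.00, 20.50, 0.00 m³/s.
ΣQ_DR = 124.0 m³/s.
With Δt = 1 h = 3600 s, V = ΣQ_DR · Δt = 124.0 × 3600 = 4.46 × 10^5 m³.

V ≈ 4.46 × 10^5 m³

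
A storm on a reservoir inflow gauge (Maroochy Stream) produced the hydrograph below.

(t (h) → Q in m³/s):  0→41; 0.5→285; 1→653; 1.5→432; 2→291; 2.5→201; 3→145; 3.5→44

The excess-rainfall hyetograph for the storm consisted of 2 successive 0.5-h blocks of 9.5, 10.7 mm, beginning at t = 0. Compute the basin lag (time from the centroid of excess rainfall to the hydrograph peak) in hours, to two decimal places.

Centroid of excess rainfall: t_c = Σ P_i·t̄_i / ΣP_i = 0.5149 h (block centres at 0.25, 0.75 h).
Hydrograph peak occurs at t = 1 h, so basin lag t_L = 1 − 0.5149 = 0.49 h.

t_L ≈ 0.49 h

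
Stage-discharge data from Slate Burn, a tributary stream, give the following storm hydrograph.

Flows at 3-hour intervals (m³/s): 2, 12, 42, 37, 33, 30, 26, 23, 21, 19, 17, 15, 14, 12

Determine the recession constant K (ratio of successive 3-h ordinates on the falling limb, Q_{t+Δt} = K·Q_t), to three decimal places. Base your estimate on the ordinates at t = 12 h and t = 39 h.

Using the recession-limb readings at t = 12 h and t = 39 h: Q falls from 33 to 12 m³/s over 9 intervals.
K = (Q₂/Q₁)^(1/9) = (12/33)^(1/9) = 0.894.

K ≈ 0.894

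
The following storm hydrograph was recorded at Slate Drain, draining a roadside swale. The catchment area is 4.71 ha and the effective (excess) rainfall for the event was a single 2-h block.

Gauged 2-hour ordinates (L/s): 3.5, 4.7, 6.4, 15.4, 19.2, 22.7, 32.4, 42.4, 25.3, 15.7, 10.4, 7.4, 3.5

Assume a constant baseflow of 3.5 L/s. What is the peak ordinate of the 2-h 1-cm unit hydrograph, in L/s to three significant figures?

U_p ≈ 15.6 L/s

Direct runoff: 0.0, 1.2, 2.9, 11.9, 15.7, 19.2, 28.9, 38.9, 21.8, 12.2, 6.9, 3.9, 0.0 L/s; ΣQ_DR = 163.5 L/s, peak = 38.9 L/s.
Runoff depth d = ΣQ_DR·Δt / A = 163.5 × 7200 / (4.71 ha) = 24.99 mm.
The 1-cm UH is the DRH scaled by (10 mm)/d, so U_p = 38.9 × 10/24.99 = 15.6 L/s.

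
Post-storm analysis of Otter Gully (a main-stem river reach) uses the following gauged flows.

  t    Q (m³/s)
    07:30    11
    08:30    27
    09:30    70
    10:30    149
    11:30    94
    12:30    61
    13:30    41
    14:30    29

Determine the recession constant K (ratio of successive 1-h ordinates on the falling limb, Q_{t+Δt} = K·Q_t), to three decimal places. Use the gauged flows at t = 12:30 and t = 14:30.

K ≈ 0.689

Using the recession-limb readings at t = 12:30 and t = 14:30: Q falls from 61 to 29 m³/s over 2 intervals.
K = (Q₂/Q₁)^(1/2) = (29/61)^(1/2) = 0.689.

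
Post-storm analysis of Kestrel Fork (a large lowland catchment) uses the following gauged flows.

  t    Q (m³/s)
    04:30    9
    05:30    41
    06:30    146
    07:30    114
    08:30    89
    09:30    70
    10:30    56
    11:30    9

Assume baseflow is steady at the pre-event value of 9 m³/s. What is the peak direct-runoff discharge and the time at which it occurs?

Q_p = 137.0 m³/s at t = 06:30

Subtracting baseflow gives direct-runoff ordinates: 0.0, 32.0, 137.0, 105.0, 80.0, 61.0, 47.0, 0.0 m³/s.
The maximum is 137.0 m³/s, occurring at the reading for t = 06:30.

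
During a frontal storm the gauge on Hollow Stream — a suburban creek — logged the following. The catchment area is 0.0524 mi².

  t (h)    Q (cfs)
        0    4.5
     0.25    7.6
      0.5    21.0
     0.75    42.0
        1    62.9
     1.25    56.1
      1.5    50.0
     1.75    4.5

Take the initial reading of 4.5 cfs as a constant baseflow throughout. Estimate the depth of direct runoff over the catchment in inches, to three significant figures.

Direct runoff: 0.0, 3.1, 16.5, 37.5, 58.4, 51.6, 45.5, 0.0 cfs; ΣQ_DR = 212.6 cfs.
V = ΣQ_DR · Δt = 212.6 × 900 s = 1.913 × 10^5 ft³.
Over A = 0.0524 mi², depth = V / A = 1.57 in.

d ≈ 1.57 in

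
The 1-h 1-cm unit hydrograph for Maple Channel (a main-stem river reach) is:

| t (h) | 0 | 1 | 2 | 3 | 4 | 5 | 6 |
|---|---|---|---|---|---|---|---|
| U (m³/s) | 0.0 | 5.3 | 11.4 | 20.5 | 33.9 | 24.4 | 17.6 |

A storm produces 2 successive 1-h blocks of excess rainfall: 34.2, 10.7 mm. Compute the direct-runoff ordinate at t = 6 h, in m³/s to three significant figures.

Q ≈ 86.3 m³/s

By discrete convolution, Q_j = Σ (P_i / 10 mm) · U_{j−i}.
At t = 6 h (j=6): Q = (34.2/10)·17.6 + (10.7/10)·24.4 = 86.3 m³/s.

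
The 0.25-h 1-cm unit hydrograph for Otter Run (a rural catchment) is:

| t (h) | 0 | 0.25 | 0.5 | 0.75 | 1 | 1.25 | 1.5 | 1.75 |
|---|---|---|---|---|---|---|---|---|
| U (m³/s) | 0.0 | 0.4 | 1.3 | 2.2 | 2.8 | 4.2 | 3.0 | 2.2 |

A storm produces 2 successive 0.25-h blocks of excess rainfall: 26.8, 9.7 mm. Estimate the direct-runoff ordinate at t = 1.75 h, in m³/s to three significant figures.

Q ≈ 8.81 m³/s

By discrete convolution, Q_j = Σ (P_i / 10 mm) · U_{j−i}.
At t = 1.75 h (j=7): Q = (26.8/10)·2.2 + (9.7/10)·3.0 = 8.81 m³/s.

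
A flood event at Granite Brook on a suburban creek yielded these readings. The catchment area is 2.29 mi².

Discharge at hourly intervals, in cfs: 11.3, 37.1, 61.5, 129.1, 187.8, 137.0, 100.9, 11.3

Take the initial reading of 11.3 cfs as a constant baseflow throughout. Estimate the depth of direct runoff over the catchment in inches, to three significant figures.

Direct runoff: 0.0, 25.8, 50.2, 117.8, 176.5, 125.7, 89.6, 0.0 cfs; ΣQ_DR = 585.6 cfs.
V = ΣQ_DR · Δt = 585.6 × 3600 s = 2.108 × 10^6 ft³.
Over A = 2.29 mi², depth = V / A = 0.396 in.

d ≈ 0.396 in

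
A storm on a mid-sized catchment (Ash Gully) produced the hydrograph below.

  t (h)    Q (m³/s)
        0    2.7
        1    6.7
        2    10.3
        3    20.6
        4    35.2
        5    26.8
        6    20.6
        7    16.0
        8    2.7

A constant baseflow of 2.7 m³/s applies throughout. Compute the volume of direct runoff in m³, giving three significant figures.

Direct-runoff ordinates (Q − Q_b): 0.0, 4.0, 7.6, 17.9, 32.5, 24.1, 17.9, 13.3, 0.0 m³/s.
ΣQ_DR = 117.3 m³/s.
With Δt = 1 h = 3600 s, V = ΣQ_DR · Δt = 117.3 × 3600 = 4.22 × 10^5 m³.

V ≈ 4.22 × 10^5 m³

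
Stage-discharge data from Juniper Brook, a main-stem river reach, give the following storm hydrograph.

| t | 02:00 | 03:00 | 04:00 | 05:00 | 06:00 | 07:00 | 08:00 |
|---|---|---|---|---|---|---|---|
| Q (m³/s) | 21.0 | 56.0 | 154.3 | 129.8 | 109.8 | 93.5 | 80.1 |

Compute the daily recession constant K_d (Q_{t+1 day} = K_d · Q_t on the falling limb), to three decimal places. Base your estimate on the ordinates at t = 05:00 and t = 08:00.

K_d ≈ 0.021

Between t = 05:00 and t = 08:00 the flow falls from 129.8 to 80.1 m³/s over 3×1 h = 3 h.
Per-interval ratio K = (80.1/129.8)^(1/3) = 0.8514; K_d = K^(24/1) = 0.021.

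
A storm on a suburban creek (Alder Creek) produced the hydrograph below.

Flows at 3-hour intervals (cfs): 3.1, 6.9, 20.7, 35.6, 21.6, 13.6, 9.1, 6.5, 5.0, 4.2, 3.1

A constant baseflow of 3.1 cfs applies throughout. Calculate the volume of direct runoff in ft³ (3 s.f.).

V ≈ 1.03 × 10^6 ft³

Direct-runoff ordinates (Q − Q_b): 0.0, 3.8, 17.6, 32.5, 18.5, 10.5, 6.0, 3.4, 1.9, 1.1, 0.0 cfs.
ΣQ_DR = 95.30 cfs.
With Δt = 3 h = 10800 s, V = ΣQ_DR · Δt = 95.30 × 10800 = 1.03 × 10^6 ft³.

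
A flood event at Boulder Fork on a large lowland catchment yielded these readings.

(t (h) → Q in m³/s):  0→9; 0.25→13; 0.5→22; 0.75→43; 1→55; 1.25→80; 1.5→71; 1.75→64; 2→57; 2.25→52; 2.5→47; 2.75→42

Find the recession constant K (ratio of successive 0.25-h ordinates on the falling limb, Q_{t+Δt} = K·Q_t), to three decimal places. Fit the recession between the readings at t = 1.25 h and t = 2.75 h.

K ≈ 0.898

Using the recession-limb readings at t = 1.25 h and t = 2.75 h: Q falls from 80 to 42 m³/s over 6 intervals.
K = (Q₂/Q₁)^(1/6) = (42/80)^(1/6) = 0.898.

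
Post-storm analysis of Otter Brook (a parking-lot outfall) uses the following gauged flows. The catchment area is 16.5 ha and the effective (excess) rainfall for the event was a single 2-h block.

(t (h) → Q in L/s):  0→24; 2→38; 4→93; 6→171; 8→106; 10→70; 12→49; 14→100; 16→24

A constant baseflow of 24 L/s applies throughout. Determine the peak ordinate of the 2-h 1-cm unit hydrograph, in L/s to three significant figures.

U_p ≈ 73.4 L/s

Direct runoff: 0.0, 14.0, 69.0, 147.0, 82.0, 46.0, 25.0, 76.0, 0.0 L/s; ΣQ_DR = 459.0 L/s, peak = 147.0 L/s.
Runoff depth d = ΣQ_DR·Δt / A = 459.0 × 7200 / (16.5 ha) = 20.03 mm.
The 1-cm UH is the DRH scaled by (10 mm)/d, so U_p = 147.0 × 10/20.03 = 73.4 L/s.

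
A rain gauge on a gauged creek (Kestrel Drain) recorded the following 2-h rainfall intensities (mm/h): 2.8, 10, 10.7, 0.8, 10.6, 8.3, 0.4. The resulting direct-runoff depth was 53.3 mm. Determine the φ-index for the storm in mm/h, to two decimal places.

Only the 4 blocks with intensity above φ contribute runoff: 10, 10.7, 10.6, 8.3 mm/h.
Σ(I−φ)·Δt = d  ⇒  (10+10.7+10.6+8.3 − 4φ)·2 = 53.3
φ = (39.60 − 53.3/2) / 4 = 3.24 mm/h.

φ ≈ 3.24 mm/h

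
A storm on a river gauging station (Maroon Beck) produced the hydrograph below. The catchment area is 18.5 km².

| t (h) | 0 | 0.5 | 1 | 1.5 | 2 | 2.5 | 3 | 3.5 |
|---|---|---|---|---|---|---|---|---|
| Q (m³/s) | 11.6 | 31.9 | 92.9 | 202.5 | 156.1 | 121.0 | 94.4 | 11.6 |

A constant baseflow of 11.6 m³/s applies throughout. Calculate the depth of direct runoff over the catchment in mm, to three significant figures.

Direct runoff: 0.0, 20.3, 81.3, 190.9, 144.5, 109.4, 82.8, 0.0 m³/s; ΣQ_DR = 629.2 m³/s.
V = ΣQ_DR · Δt = 629.2 × 1800 s = 1.133 × 10^6 m³.
Over A = 18.5 km², depth = V / A = 61.2 mm.

d ≈ 61.2 mm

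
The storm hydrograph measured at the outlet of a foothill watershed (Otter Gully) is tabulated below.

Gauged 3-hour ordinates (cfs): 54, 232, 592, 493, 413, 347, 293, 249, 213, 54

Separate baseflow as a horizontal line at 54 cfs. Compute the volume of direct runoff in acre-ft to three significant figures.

Direct-runoff ordinates (Q − Q_b): 0.0, 178.0, 538.0, 439.0, 359.0, 293.0, 239.0, 195.0, 159.0, 0.0 cfs.
ΣQ_DR = 2400 cfs.
With Δt = 3 h = 10800 s, V = ΣQ_DR · Δt = 2400 × 10800 = 2.59 × 10^7 ft³ = 595 acre-ft.

V ≈ 595 acre-ft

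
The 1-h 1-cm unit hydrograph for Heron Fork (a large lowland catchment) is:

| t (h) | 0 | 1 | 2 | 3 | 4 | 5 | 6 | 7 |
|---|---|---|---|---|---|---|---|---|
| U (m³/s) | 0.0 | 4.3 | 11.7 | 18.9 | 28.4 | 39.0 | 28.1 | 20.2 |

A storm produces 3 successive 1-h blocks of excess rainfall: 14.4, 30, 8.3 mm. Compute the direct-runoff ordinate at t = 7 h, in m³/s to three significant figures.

Q ≈ 146 m³/s

By discrete convolution, Q_j = Σ (P_i / 10 mm) · U_{j−i}.
At t = 7 h (j=7): Q = (14.4/10)·20.2 + (30/10)·28.1 + (8.3/10)·39.0 = 146 m³/s.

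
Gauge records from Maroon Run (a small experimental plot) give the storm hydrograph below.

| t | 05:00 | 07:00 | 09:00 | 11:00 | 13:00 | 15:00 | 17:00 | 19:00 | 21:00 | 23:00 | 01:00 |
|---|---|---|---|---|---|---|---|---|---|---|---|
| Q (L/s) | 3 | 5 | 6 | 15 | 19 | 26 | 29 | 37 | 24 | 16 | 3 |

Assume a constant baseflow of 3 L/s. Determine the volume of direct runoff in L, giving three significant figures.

Direct-runoff ordinates (Q − Q_b): 0.0, 2.0, 3.0, 12.0, 16.0, 23.0, 26.0, 34.0, 21.0, 13.0, 0.0 L/s.
ΣQ_DR = 150.0 L/s.
With Δt = 2 h = 7200 s, V = ΣQ_DR · Δt = 150.0 × 7200 = 1.08 × 10^6 L.

V ≈ 1.08 × 10^6 L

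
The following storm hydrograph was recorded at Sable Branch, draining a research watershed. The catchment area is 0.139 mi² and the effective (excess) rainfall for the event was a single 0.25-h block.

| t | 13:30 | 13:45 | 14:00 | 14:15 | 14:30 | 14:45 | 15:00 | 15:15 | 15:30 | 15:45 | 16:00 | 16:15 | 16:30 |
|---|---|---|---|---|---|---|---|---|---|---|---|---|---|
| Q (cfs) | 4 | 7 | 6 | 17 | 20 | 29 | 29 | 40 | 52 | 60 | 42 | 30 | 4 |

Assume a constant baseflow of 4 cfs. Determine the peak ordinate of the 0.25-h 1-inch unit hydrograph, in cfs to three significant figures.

U_p ≈ 69.8 cfs

Direct runoff: 0.0, 3.0, 2.0, 13.0, 16.0, 25.0, 25.0, 36.0, 48.0, 56.0, 38.0, 26.0, 0.0 cfs; ΣQ_DR = 288.0 cfs, peak = 56.0 cfs.
Runoff depth d = ΣQ_DR·Δt / A = 288.0 × 900 / (0.139 mi²) = 0.8027 in.
The 1-inch UH is the DRH scaled by (1 in)/d, so U_p = 56.0 × 1/0.8027 = 69.8 cfs.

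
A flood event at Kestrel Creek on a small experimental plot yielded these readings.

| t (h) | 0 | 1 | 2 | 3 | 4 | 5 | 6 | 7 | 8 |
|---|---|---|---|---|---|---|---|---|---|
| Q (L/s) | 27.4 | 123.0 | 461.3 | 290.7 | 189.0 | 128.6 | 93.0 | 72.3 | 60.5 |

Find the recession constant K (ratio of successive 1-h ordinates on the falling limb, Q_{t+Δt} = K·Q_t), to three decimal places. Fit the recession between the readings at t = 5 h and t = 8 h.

Using the recession-limb readings at t = 5 h and t = 8 h: Q falls from 128.6 to 60.5 L/s over 3 intervals.
K = (Q₂/Q₁)^(1/3) = (60.5/128.6)^(1/3) = 0.778.

K ≈ 0.778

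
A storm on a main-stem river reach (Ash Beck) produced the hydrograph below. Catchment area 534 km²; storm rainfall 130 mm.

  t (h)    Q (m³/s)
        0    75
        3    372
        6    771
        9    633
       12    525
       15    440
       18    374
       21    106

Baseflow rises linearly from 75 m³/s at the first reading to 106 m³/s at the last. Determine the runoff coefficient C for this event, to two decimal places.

C ≈ 0.40

ΣQ_DR = 2572 m³/s; V = ΣQ_DR·Δt = 2.778 × 10^7 m³.
Runoff depth d = V / A = 52.02 mm.
C = d / P = 52.02 / 130 = 0.40.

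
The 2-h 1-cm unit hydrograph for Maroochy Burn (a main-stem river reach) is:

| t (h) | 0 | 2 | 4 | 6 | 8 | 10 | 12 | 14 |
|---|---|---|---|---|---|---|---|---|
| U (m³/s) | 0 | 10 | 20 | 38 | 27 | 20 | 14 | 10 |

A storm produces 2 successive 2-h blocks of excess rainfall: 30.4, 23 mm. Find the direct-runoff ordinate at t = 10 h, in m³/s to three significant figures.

Q ≈ 123 m³/s

By discrete convolution, Q_j = Σ (P_i / 10 mm) · U_{j−i}.
At t = 10 h (j=5): Q = (30.4/10)·20 + (23/10)·27 = 123 m³/s.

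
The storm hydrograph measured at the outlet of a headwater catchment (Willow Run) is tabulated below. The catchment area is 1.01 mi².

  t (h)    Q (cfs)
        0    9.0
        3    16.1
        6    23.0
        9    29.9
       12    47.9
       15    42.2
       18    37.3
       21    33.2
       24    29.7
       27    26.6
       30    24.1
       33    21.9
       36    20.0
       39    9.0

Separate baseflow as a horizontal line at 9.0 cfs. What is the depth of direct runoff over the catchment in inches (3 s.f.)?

d ≈ 1.12 in

Direct runoff: 0.0, 7.1, 14.0, 20.9, 38.9, 33.2, 28.3, 24.2, 20.7, 17.6, 15.1, 12.9, 11.0, 0.0 cfs; ΣQ_DR = 243.9 cfs.
V = ΣQ_DR · Δt = 243.9 × 10800 s = 2.634 × 10^6 ft³.
Over A = 1.01 mi², depth = V / A = 1.12 in.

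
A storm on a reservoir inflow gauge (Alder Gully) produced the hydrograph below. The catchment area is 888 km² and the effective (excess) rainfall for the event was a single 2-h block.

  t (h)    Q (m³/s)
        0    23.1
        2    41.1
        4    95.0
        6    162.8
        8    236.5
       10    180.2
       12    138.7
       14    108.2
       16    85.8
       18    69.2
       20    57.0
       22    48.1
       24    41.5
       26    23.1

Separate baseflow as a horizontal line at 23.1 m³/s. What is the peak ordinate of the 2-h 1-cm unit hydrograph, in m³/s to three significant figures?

U_p ≈ 267 m³/s

Direct runoff: 0.0, 18.0, 71.9, 139.7, 213.4, 157.1, 115.6, 85.1, 62.7, 46.1, 33.9, 25.0, 18.4, 0.0 m³/s; ΣQ_DR = 986.9 m³/s, peak = 213.4 m³/s.
Runoff depth d = ΣQ_DR·Δt / A = 986.9 × 7200 / (888 km²) = 8.002 mm.
The 1-cm UH is the DRH scaled by (10 mm)/d, so U_p = 213.4 × 10/8.002 = 267 m³/s.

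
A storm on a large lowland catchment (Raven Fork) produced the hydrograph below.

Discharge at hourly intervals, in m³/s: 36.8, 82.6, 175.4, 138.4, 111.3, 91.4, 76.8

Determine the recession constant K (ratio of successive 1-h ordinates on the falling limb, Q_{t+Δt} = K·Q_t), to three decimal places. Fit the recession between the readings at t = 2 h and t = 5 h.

K ≈ 0.805

Using the recession-limb readings at t = 2 h and t = 5 h: Q falls from 175.4 to 91.4 m³/s over 3 intervals.
K = (Q₂/Q₁)^(1/3) = (91.4/175.4)^(1/3) = 0.805.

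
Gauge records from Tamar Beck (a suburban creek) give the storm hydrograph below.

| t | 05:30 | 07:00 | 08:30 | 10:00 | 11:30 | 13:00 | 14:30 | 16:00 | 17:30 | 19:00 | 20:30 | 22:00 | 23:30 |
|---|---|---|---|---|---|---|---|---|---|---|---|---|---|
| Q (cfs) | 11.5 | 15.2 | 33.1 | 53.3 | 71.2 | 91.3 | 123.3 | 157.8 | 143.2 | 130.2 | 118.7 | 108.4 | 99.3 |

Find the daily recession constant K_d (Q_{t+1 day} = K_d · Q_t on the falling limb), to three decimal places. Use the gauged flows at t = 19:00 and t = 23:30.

K_d ≈ 0.236

Between t = 19:00 and t = 23:30 the flow falls from 130.2 to 99.3 cfs over 3×1.5 h = 4.5 h.
Per-interval ratio K = (99.3/130.2)^(1/3) = 0.9136; K_d = K^(24/1.5) = 0.236.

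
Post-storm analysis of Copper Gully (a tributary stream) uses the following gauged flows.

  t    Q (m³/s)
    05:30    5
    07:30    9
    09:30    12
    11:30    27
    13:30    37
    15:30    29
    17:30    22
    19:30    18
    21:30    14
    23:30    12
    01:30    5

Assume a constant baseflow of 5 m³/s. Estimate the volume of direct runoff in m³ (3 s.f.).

Direct-runoff ordinates (Q − Q_b): 0.0, 4.0, 7.0, 22.0, 32.0, 24.0, 17.0, 13.0, 9.0, 7.0, 0.0 m³/s.
ΣQ_DR = 135.0 m³/s.
With Δt = 2 h = 7200 s, V = ΣQ_DR · Δt = 135.0 × 7200 = 9.72 × 10^5 m³.

V ≈ 9.72 × 10^5 m³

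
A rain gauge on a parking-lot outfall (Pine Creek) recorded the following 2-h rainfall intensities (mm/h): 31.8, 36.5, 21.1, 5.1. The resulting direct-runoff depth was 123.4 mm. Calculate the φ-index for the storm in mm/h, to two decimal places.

Only the 3 blocks with intensity above φ contribute runoff: 31.8, 36.5, 21.1 mm/h.
Σ(I−φ)·Δt = d  ⇒  (31.8+36.5+21.1 − 3φ)·2 = 123.4
φ = (89.40 − 123.4/2) / 3 = 9.23 mm/h.

φ ≈ 9.23 mm/h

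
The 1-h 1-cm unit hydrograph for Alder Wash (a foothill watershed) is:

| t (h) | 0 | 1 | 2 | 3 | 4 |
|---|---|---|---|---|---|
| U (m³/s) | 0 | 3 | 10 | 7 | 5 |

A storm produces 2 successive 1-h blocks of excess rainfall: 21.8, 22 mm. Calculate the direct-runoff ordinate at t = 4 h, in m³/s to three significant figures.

By discrete convolution, Q_j = Σ (P_i / 10 mm) · U_{j−i}.
At t = 4 h (j=4): Q = (21.8/10)·5 + (22/10)·7 = 26.3 m³/s.

Q ≈ 26.3 m³/s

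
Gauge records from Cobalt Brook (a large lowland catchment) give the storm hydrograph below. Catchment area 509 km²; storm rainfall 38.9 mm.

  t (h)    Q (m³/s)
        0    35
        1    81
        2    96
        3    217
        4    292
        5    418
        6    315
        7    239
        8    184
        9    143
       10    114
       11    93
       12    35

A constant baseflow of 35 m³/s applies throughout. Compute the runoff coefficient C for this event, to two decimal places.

C ≈ 0.33

ΣQ_DR = 1807 m³/s; V = ΣQ_DR·Δt = 6.505 × 10^6 m³.
Runoff depth d = V / A = 12.78 mm.
C = d / P = 12.78 / 38.9 = 0.33.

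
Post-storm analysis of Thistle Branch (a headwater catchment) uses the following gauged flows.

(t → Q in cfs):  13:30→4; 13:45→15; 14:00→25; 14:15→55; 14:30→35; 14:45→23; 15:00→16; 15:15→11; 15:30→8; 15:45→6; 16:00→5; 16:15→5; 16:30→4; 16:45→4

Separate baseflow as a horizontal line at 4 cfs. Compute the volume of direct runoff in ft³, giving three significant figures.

Direct-runoff ordinates (Q − Q_b): 0.0, 11.0, 21.0, 51.0, 31.0, 19.0, 12.0, 7.0, 4.0, 2.0, 1.0, 1.0, 0.0, 0.0 cfs.
ΣQ_DR = 160.0 cfs.
With Δt = 0.25 h = 900 s, V = ΣQ_DR · Δt = 160.0 × 900 = 1.44 × 10^5 ft³.

V ≈ 1.44 × 10^5 ft³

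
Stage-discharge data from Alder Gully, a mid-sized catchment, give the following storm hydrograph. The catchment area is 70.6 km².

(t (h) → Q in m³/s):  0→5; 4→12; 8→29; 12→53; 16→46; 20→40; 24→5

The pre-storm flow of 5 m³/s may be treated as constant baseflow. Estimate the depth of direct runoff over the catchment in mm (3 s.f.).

Direct runoff: 0.0, 7.0, 24.0, 48.0, 41.0, 35.0, 0.0 m³/s; ΣQ_DR = 155.0 m³/s.
V = ΣQ_DR · Δt = 155.0 × 14400 s = 2.232 × 10^6 m³.
Over A = 70.6 km², depth = V / A = 31.6 mm.

d ≈ 31.6 mm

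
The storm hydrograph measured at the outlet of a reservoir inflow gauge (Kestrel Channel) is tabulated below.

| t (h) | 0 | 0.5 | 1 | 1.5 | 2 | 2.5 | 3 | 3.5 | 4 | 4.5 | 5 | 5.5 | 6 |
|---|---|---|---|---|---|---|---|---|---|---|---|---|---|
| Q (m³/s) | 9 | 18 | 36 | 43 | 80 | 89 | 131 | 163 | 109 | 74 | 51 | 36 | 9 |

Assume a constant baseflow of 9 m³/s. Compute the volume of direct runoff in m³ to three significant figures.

Direct-runoff ordinates (Q − Q_b): 0.0, 9.0, 27.0, 34.0, 71.0, 80.0, 122.0, 154.0, 100.0, 65.0, 42.0, 27.0, 0.0 m³/s.
ΣQ_DR = 731.0 m³/s.
With Δt = 0.5 h = 1800 s, V = ΣQ_DR · Δt = 731.0 × 1800 = 1.32 × 10^6 m³.

V ≈ 1.32 × 10^6 m³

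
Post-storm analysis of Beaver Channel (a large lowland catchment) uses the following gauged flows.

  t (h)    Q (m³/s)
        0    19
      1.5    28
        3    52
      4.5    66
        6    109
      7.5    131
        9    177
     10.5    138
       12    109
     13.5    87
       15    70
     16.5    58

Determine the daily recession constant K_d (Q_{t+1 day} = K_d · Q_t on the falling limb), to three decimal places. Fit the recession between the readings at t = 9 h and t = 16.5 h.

Between t = 9 h and t = 16.5 h the flow falls from 177 to 58 m³/s over 5×1.5 h = 7.5 h.
Per-interval ratio K = (58/177)^(1/5) = 0.8000; K_d = K^(24/1.5) = 0.028.

K_d ≈ 0.028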